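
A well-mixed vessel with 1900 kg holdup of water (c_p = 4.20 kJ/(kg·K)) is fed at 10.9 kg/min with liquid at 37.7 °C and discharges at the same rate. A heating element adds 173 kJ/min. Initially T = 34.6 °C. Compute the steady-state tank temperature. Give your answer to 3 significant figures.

41.5 °C

Unsteady energy balance on the tank contents: M c_p dT/dt = ṁ c_p (T_in − T) + 173.
At steady state dT/dt = 0 ⇒ T_ss = T_in + Q̇/(ṁ c_p) = 37.7 + 173/(10.9·4.20) = 41.479 °C.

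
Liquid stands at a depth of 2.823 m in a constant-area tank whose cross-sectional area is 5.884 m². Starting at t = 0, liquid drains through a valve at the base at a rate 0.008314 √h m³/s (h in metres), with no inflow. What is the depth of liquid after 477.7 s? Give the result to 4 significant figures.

1.803 m

A dh/dt = −Q_out = −0.008314 √h.
Separate and integrate: 2(√h − √h₀) = −(0.008314/A) t.
√h = √2.823 − 0.008314·477.7/(2·5.884) = 1.68018 − 0.337491 = 1.34269.
h = 1.34269² = 1.80281 m.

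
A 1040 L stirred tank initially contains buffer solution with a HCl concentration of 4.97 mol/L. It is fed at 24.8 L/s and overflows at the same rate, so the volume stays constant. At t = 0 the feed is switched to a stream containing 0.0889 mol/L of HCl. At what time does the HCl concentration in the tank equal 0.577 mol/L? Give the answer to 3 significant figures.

Species balance: V dC/dt = Q(C_in − C) ⇒ τ = V/Q = 41.935 s.
C(t) = C_in + (C₀ − C_in) e^(−t/τ). Set C = 0.577 and solve for t:
e^(−t/τ) = (C − C_in)/(C₀ − C_in) = (0.577 − 0.0889)/(4.97 − 0.0889) = 0.099998
t = −τ ln(…) = 41.935 × 2.3026 = 96.561 s.

96.6 s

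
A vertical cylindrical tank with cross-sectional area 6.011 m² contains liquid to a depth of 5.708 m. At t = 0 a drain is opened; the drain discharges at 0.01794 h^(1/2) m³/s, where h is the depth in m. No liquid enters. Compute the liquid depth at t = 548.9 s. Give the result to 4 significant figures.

Volume balance on the tank: A dh/dt = −0.01794 √h.
∫ h^(−1/2) dh = −(0.01794/A) ∫ dt, giving 2√h = 2√h₀ − (0.01794/A) t.
√h = √5.708 − 0.01794·548.9/(2·6.011) = 2.38914 − 0.819104 = 1.57004.
h = 1.57004² = 2.46502 m.

2.465 m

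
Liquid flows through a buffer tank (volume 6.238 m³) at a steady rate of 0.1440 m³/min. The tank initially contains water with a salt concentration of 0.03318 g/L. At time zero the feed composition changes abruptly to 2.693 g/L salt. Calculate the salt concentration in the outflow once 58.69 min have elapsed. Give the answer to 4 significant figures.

Accumulation = in − out for the solute gives V dC/dt = Q(C_in − C).
So dC/dt = (C_in − C)/τ with τ = V/Q = 6.238/0.1440 = 43.3194 min.
Solution: C(t) = C_in + (C₀ − C_in) e^(−t/τ).
C(58.69) = 2.693 + (0.03318 − 2.693)·e^(−58.69/43.3194) = 2.693 + (-2.65982)·0.257994 = 2.00678 g/L.

2.007 g/L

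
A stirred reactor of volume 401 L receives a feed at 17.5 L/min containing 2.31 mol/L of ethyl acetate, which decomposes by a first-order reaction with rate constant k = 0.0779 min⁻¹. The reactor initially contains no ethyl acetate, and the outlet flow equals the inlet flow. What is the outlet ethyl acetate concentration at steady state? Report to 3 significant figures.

Accumulation = in − out − consumed: V dC/dt = Q C_in − Q C − k V C.
At steady state: 0 = Q C_in − (Q + kV) C_ss, so C_ss = Q C_in/(Q + kV).
C_ss = 17.5·2.31/(17.5 + 0.0779·401) = 40.425/48.738 = 0.82944 mol/L.

0.829 mol/L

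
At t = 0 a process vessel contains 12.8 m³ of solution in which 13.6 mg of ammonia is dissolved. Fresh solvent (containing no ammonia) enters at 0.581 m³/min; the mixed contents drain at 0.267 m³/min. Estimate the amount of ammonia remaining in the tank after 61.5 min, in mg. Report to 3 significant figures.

Total volume: dV/dt = Q_in − Q_out = 0.31400 m³/min, so V(t) = 12.8 + 0.31400 t and V(61.5) = 32.111 m³.
No ammonia enters, so dm/dt = −Q_out · (m/V).
Separate: dm/m = −Q_out dt/V(t) ⇒ ln(m/m₀) = −(Q_out/(Q_in−Q_out)) ln(V/V₀).
m = m₀ (V₀/V)^(Q_out/(Q_in−Q_out)) = 13.6 × (12.8/32.111)^(0.85032) = 6.2213 mg.

6.22 mg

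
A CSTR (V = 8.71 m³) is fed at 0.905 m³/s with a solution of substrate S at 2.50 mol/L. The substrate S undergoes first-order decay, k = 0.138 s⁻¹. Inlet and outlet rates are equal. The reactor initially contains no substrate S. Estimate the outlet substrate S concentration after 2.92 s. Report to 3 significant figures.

0.544 mol/L

V dC/dt = Q(C_in − C) − k V C.
This is linear with rate a = Q/V + k = 0.24190 s⁻¹.
C_ss = Q C_in/(Q + kV) = 1.0738 mol/L; C(t) = C_ss + (C₀ − C_ss) e^(−a t).
C(2.92) = 1.0738 + (-1.0738)·e^(−0.24190·2.92) = 1.0738 + (-1.0738)·0.49344 = 0.54395 mol/L.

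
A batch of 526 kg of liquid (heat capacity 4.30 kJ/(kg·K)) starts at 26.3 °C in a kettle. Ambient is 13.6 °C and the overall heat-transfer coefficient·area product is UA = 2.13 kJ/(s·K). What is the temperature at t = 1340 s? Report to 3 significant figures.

17.2 °C

Unsteady energy balance on the tank contents: M c_p dT/dt = −UA(T − T_amb).
dT/dt = (T_ss − T)/τ with T_ss = T_amb = 13.600 °C, τ = M c_p/UA = 526·4.30/2.13 = 1061.9 s.
Integrating: T(t) = T_ss + (T₀ − T_ss) e^(−t/τ).
T(1340) = 13.600 + (12.700)·0.28311 = 17.196 °C.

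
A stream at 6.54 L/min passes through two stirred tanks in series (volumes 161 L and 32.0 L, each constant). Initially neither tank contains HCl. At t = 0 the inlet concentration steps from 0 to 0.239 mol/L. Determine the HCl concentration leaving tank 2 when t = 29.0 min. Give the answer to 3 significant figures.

Each tank obeys Vᵢ dCᵢ/dt = Q(Cᵢ₋₁ − Cᵢ), so τᵢ = Vᵢ/Q.
τ₁ = 161/6.54 = 24.618 min; τ₂ = 32.0/6.54 = 4.8930 min.
Tank 1: C₁ = C_in(1 − e^(−t/τ₁)). Tank 2 (τ₁ ≠ τ₂): C₂ = C_in[1 − (τ₁ e^(−t/τ₁) − τ₂ e^(−t/τ₂))/(τ₁ − τ₂)].
At t = 29.0: e^(−t/τ₁) = 0.30789, e^(−t/τ₂) = 0.0026668.
C₂ = 0.239·[1 − (24.618·0.30789 − 4.8930·0.0026668)/(19.725)] = 0.239·0.61640 = 0.14732 mol/L.

0.147 mol/L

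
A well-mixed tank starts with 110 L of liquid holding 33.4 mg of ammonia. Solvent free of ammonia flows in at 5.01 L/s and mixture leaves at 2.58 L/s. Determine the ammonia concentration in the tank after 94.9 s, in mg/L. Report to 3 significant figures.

Let m(t) be the amount of ammonia. Volume: V(t) = V₀ + (Q_in − Q_out) t = 110 + 2.4300 t; V(94.9) = 340.61 L.
No ammonia enters, so dm/dt = −Q_out · (m/V).
dm/m = −Q_out dt/(V₀ + 2.4300 t); integrating gives ln(m/m₀) = −(Q_out/(Q_in−Q_out)) ln(V/V₀).
m = m₀ (V₀/V)^(Q_out/(Q_in−Q_out)) = 33.4 × (110/340.61)^(1.0617) = 10.060 mg.
C = m/V = 10.060/340.61 = 0.029535 mg/L.

0.0295 mg/L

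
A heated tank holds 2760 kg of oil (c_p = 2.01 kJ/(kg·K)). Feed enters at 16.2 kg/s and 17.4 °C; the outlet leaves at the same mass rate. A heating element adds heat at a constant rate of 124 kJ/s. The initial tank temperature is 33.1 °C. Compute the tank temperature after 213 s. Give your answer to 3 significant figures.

Energy balance: M c_p dT/dt = ṁ c_p (T_in − T) + 124.
Rearrange: dT/dt = (T_ss − T)/τ with τ = M/ṁ = 170.37 s and T_ss = T_in + Q̇/(ṁ c_p) = 21.208 °C.
T approaches T_ss exponentially: T(t) = T_ss + (T₀ − T_ss) e^(−t/τ).
T(213) = 21.208 + (11.892)·e^(−213/170.37) = 21.208 + (11.892)·0.28644 = 24.614 °C.

24.6 °C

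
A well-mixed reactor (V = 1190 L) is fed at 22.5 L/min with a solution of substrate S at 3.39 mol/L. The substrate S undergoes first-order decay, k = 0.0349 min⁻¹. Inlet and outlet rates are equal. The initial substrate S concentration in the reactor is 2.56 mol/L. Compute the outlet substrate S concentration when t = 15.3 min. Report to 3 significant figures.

Accumulation = in − out − consumed: V dC/dt = Q C_in − Q C − k V C.
This is linear with rate a = Q/V + k = 0.053808 min⁻¹.
C_ss = Q C_in/(Q + kV) = 1.1912 mol/L; C(t) = C_ss + (C₀ − C_ss) e^(−a t).
C(15.3) = 1.1912 + (1.3688)·e^(−0.053808·15.3) = 1.1912 + (1.3688)·0.43900 = 1.7921 mol/L.

1.79 mol/L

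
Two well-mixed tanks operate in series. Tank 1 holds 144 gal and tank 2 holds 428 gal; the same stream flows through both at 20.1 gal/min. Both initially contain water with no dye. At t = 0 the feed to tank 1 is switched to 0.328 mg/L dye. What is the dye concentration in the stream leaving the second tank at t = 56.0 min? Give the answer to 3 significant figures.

Time constants: τᵢ = Vᵢ/Q for each well-mixed tank.
τ₁ = 144/20.1 = 7.1642 min; τ₂ = 428/20.1 = 21.294 min.
Solving the cascade with C₁(0)=C₂(0)=0 gives C₂(t) = C_in[1 − (τ₁ e^(−t/τ₁) − τ₂ e^(−t/τ₂))/(τ₁ − τ₂)].
At t = 56.0: e^(−t/τ₁) = 0.00040296, e^(−t/τ₂) = 0.072085.
C₂ = 0.328·[1 − (7.1642·0.00040296 − 21.294·0.072085)/(-14.129)] = 0.328·0.89157 = 0.29243 mg/L.

0.292 mg/L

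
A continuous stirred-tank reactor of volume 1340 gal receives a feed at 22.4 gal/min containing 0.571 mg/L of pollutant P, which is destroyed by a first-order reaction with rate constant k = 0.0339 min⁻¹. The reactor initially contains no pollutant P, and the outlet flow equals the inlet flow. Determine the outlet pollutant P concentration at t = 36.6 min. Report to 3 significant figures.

Accumulation = in − out − consumed: V dC/dt = Q C_in − Q C − k V C.
dC/dt = (Q/V) C_in − (Q/V + k) C; effective rate a = Q/V + k = 0.016716 + 0.0339 = 0.050616 min⁻¹.
C_ss = Q C_in/(Q + kV) = 0.18858 mg/L; C(t) = C_ss + (C₀ − C_ss) e^(−a t).
C(36.6) = 0.18858 + (-0.18858)·e^(−0.050616·36.6) = 0.18858 + (-0.18858)·0.15684 = 0.15900 mg/L.

0.159 mg/L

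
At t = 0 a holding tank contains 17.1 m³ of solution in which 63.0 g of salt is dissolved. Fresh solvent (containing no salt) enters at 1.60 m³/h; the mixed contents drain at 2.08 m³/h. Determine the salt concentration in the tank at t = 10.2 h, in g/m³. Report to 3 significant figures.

1.20 g/m³

Let m(t) be the amount of salt. Volume: V(t) = V₀ + (Q_in − Q_out) t = 17.1 − 0.48000 t; V(10.2) = 12.204 m³.
Species balance (pure solvent in): dm/dt = −Q_out · m/V(t).
Separate: dm/m = −Q_out dt/V(t) ⇒ ln(m/m₀) = −(Q_out/(Q_in−Q_out)) ln(V/V₀).
m = m₀ (V₀/V)^(Q_out/(Q_in−Q_out)) = 63.0 × (17.1/12.204)^(-4.3333) = 14.606 g.
C = m/V = 14.606/12.204 = 1.1968 g/m³.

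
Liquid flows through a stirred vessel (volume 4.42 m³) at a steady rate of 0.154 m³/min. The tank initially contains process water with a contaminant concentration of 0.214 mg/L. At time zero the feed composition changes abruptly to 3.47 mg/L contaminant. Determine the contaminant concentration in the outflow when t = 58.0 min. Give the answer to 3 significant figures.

3.04 mg/L

Transient balance on the dissolved component: V dC/dt = Q(C_in − C).
So dC/dt = (C_in − C)/τ with τ = V/Q = 4.42/0.154 = 28.701 min.
Integrating: C(t) = C_in + (C₀ − C_in) e^(−t/τ).
C(58.0) = 3.47 + (0.214 − 3.47)·e^(−58.0/28.701) = 3.47 + (-3.2560)·0.13255 = 3.0384 mg/L.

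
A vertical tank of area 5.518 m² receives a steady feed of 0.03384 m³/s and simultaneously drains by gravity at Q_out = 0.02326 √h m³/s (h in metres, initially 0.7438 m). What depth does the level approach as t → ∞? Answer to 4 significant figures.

2.117 m

Accumulation of liquid (constant cross-section A): A dh/dt = Q_in − 0.02326 √h. At steady state dh/dt = 0:
Q_in = 0.02326 √h_ss ⇒ √h_ss = 0.03384/0.02326 = 1.45486.
h_ss = 1.45486² = 2.11661 m. (Since h₀ = 0.7438 m < h_ss, the level will rise toward this value.)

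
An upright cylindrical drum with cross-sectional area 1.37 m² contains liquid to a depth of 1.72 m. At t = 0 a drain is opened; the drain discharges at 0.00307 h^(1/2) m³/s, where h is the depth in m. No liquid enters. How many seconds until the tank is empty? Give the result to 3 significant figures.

Unsteady balance on liquid volume: A dh/dt = −0.00307 √h.
This is separable: 2 d(√h)/dt = −0.00307/A, so √h = √h₀ − (0.00307/(2A)) t.
Set h = 0: 2√h₀ = (0.00307/A) t_empty ⇒ t_empty = 2A√h₀/0.00307.
t_empty = 2·1.37·√1.72/0.00307 = 2.7400·1.3115/0.00307 = 1170.5 s.

1170 s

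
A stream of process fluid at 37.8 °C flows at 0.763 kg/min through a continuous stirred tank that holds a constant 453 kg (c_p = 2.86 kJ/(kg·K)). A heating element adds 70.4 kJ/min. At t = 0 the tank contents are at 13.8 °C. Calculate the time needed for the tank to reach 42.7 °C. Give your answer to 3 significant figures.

Heat balance on the well-mixed liquid: M c_p dT/dt = ṁ c_p (T_in − T) + 70.4.
τ = M/ṁ = 593.71 min; T_ss = T_in + Q̇/(ṁ c_p) = 70.061 °C.
T(t) = T_ss + (T₀ − T_ss) e^(−t/τ). Set T = 42.7:
e^(−t/τ) = (42.7 − 70.061)/(13.8 − 70.061) = 0.48633
t = −593.71 · ln(0.48633) = 427.99 min.

428 min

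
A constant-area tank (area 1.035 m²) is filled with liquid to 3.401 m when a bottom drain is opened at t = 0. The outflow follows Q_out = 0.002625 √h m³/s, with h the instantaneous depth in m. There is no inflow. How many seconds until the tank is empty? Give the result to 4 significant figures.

1454 s

A dh/dt = −Q_out = −0.002625 √h.
Separate and integrate: 2(√h − √h₀) = −(0.002625/A) t.
Set h = 0: 2√h₀ = (0.002625/A) t_empty ⇒ t_empty = 2A√h₀/0.002625.
t_empty = 2·1.035·√3.401/0.002625 = 2.07000·1.84418/0.002625 = 1454.27 s.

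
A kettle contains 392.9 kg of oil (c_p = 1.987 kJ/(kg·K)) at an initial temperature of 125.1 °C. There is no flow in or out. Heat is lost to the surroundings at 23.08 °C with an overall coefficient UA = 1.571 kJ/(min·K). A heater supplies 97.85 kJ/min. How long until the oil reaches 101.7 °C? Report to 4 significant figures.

M c_p dT/dt = −UA(T − T_amb) + Q̇.
τ = M c_p/UA = 496.940 min; T_ss = T_amb + Q̇/UA = 23.08 + 97.85/1.571 = 85.3652 °C.
T(t) = T_ss + (T₀ − T_ss)e^(−t/τ); set T = 101.7:
t = −τ ln[(T − T_ss)/(T₀ − T_ss)] = −496.940 · ln(0.411096) = 441.744 min.

441.7 min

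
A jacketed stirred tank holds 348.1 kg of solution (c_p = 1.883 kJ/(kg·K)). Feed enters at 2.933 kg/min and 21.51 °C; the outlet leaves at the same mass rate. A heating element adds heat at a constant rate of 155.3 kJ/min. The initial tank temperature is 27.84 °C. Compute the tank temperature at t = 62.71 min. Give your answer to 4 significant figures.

M c_p dT/dt = ṁ c_p (T_in − T) + Q̇.
τ = M/ṁ = 118.684 min; T_ss = T_in + Q̇/(ṁ c_p) = 21.51 + 155.3/(2.933·1.883) = 49.6296 °C.
T approaches T_ss exponentially: T(t) = T_ss + (T₀ − T_ss) e^(−t/τ).
T(62.71) = 49.6296 + (-21.7896)·e^(−62.71/118.684) = 49.6296 + (-21.7896)·0.589560 = 36.7833 °C.

36.78 °C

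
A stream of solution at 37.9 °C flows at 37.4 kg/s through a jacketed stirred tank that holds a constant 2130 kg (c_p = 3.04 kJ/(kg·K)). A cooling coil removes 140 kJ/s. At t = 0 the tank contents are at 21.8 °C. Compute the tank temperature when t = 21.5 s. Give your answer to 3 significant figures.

M c_p dT/dt = ṁ c_p (T_in − T) − Q̇.
Rearrange: dT/dt = (T_ss − T)/τ with τ = M/ṁ = 56.952 s and T_ss = T_in − Q̇/(ṁ c_p) = 36.669 °C.
Solution: T(t) = T_ss + (T₀ − T_ss) e^(−t/τ).
T(21.5) = 36.669 + (-14.869)·e^(−21.5/56.952) = 36.669 + (-14.869)·0.68557 = 26.475 °C.

26.5 °C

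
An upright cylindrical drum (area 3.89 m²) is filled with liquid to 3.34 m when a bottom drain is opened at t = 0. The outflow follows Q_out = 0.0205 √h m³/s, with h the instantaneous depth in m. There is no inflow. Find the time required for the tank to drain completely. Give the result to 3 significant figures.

694 s

With no inflow, A dh/dt = −0.0205 √h.
∫ h^(−1/2) dh = −(0.0205/A) ∫ dt, giving 2√h = 2√h₀ − (0.0205/A) t.
Set h = 0: 2√h₀ = (0.0205/A) t_empty ⇒ t_empty = 2A√h₀/0.0205.
t_empty = 2·3.89·√3.34/0.0205 = 7.7800·1.8276/0.0205 = 693.58 s.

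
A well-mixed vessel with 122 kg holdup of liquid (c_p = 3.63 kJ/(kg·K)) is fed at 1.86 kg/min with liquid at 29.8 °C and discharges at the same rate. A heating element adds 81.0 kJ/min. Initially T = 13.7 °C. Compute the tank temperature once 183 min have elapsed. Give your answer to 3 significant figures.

40.1 °C

M c_p dT/dt = ṁ c_p (T_in − T) + Q̇.
τ = M/ṁ = 65.591 min; T_ss = T_in + Q̇/(ṁ c_p) = 29.8 + 81.0/(1.86·3.63) = 41.797 °C.
T approaches T_ss exponentially: T(t) = T_ss + (T₀ − T_ss) e^(−t/τ).
T(183) = 41.797 + (-28.097)·e^(−183/65.591) = 41.797 + (-28.097)·0.061421 = 40.071 °C.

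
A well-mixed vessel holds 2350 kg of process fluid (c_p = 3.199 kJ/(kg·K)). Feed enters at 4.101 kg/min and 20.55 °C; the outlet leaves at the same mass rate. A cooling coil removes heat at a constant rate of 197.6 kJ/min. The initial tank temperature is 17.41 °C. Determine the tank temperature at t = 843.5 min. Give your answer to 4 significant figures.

M c_p dT/dt = ṁ c_p (T_in − T) − Q̇.
τ = M/ṁ = 573.031 min; T_ss = T_in − Q̇/(ṁ c_p) = 20.55 − 197.6/(4.101·3.199) = 5.48799 °C.
Solution: T(t) = T_ss + (T₀ − T_ss) e^(−t/τ).
T(843.5) = 5.48799 + (11.9220)·e^(−843.5/573.031) = 5.48799 + (11.9220)·0.229467 = 8.22369 °C.

8.224 °C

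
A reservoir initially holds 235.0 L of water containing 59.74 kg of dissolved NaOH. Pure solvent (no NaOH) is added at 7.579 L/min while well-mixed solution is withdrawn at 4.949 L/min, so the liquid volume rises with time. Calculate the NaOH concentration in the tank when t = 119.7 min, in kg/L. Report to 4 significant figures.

Let m(t) be the amount of NaOH. Volume: V(t) = V₀ + (Q_in − Q_out) t = 235.0 + 2.63000 t; V(119.7) = 549.811 L.
Solute balance: dm/dt = 0 − Q_out C = −Q_out m/V(t).
Separate: dm/m = −Q_out dt/V(t) ⇒ ln(m/m₀) = −(Q_out/(Q_in−Q_out)) ln(V/V₀).
m = m₀ (V₀/V)^(Q_out/(Q_in−Q_out)) = 59.74 × (235.0/549.811)^(1.88175) = 12.0677 kg.
C = m/V = 12.0677/549.811 = 0.0219489 kg/L.

0.02195 kg/L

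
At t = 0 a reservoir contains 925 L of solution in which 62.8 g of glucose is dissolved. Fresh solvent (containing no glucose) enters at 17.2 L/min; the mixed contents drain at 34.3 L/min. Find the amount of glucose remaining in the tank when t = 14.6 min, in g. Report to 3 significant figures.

Total volume: dV/dt = Q_in − Q_out = -17.100 L/min, so V(t) = 925 − 17.100 t and V(14.6) = 675.34 L.
Species balance (pure solvent in): dm/dt = −Q_out · m/V(t).
dm/m = −Q_out dt/(V₀ − 17.100 t); integrating gives ln(m/m₀) = −(Q_out/(Q_in−Q_out)) ln(V/V₀).
m = m₀ (V₀/V)^(Q_out/(Q_in−Q_out)) = 62.8 × (925/675.34)^(-2.0058) = 33.414 g.

33.4 g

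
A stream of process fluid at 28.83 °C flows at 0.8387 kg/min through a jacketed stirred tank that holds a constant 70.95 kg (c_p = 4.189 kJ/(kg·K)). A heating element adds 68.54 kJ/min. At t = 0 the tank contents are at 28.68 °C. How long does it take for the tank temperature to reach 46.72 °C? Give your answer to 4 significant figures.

211.2 min

M c_p dT/dt = ṁ c_p (T_in − T) + Q̇.
τ = M/ṁ = 84.5952 min; T_ss = T_in + Q̇/(ṁ c_p) = 48.3386 °C.
T(t) = T_ss + (T₀ − T_ss) e^(−t/τ). Set T = 46.72:
e^(−t/τ) = (46.72 − 48.3386)/(28.68 − 48.3386) = 0.0823375
t = −84.5952 · ln(0.0823375) = 211.228 min.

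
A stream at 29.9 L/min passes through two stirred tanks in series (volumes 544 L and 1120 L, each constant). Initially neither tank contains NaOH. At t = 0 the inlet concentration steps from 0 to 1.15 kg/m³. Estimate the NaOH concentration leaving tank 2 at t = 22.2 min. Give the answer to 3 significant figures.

0.234 kg/m³

Each tank obeys Vᵢ dCᵢ/dt = Q(Cᵢ₋₁ − Cᵢ), so τᵢ = Vᵢ/Q.
τ₁ = 544/29.9 = 18.194 min; τ₂ = 1120/29.9 = 37.458 min.
Tank 1: C₁ = C_in(1 − e^(−t/τ₁)). Tank 2 (τ₁ ≠ τ₂): C₂ = C_in[1 − (τ₁ e^(−t/τ₁) − τ₂ e^(−t/τ₂))/(τ₁ − τ₂)].
At t = 22.2: e^(−t/τ₁) = 0.29518, e^(−t/τ₂) = 0.55285.
C₂ = 1.15·[1 − (18.194·0.29518 − 37.458·0.55285)/(-19.264)] = 1.15·0.20378 = 0.23435 kg/m³.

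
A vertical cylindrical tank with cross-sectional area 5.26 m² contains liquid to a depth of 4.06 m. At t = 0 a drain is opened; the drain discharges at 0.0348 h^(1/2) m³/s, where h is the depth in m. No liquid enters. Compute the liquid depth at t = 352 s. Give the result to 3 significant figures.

0.723 m

Volume balance on the tank: A dh/dt = −0.0348 √h.
Separate and integrate: 2(√h − √h₀) = −(0.0348/A) t.
√h = √4.06 − 0.0348·352/(2·5.26) = 2.0149 − 1.1644 = 0.85053.
h = 0.85053² = 0.72341 m.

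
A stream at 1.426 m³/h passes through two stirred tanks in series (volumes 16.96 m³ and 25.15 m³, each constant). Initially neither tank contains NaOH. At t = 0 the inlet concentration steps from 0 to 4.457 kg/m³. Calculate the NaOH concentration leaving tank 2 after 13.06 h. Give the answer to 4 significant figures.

Species balance on tank i: dCᵢ/dt = (Cᵢ₋₁ − Cᵢ)/τᵢ with τᵢ = Vᵢ/Q.
τ₁ = 16.96/1.426 = 11.8934 h; τ₂ = 25.15/1.426 = 17.6367 h.
Solving the cascade with C₁(0)=C₂(0)=0 gives C₂(t) = C_in[1 − (τ₁ e^(−t/τ₁) − τ₂ e^(−t/τ₂))/(τ₁ − τ₂)].
At t = 13.06: e^(−t/τ₁) = 0.333508, e^(−t/τ₂) = 0.476876.
C₂ = 4.457·[1 − (11.8934·0.333508 − 17.6367·0.476876)/(-5.74334)] = 4.457·0.226237 = 1.00834 kg/m³.

1.008 kg/m³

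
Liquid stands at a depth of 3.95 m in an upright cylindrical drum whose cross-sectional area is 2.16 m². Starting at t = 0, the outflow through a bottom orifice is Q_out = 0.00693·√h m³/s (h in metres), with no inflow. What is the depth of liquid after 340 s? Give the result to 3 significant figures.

2.08 m

A dh/dt = −Q_out = −0.00693 √h.
This is separable: 2 d(√h)/dt = −0.00693/A, so √h = √h₀ − (0.00693/(2A)) t.
√h = √3.95 − 0.00693·340/(2·2.16) = 1.9875 − 0.54542 = 1.4420.
h = 1.4420² = 2.0795 m.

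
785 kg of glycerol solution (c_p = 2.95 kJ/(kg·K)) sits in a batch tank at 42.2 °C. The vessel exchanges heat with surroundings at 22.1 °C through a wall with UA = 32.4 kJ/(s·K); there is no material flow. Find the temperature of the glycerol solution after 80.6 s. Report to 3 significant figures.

Lumped-capacitance energy balance: M c_p dT/dt = UA(T_amb − T).
dT/dt = (T_ss − T)/τ with T_ss = T_amb = 22.100 °C, τ = M c_p/UA = 785·2.95/32.4 = 71.474 s.
T approaches T_ss exponentially: T(t) = T_ss + (T₀ − T_ss) e^(−t/τ).
T(80.6) = 22.100 + (20.100)·0.32378 = 28.608 °C.

28.6 °C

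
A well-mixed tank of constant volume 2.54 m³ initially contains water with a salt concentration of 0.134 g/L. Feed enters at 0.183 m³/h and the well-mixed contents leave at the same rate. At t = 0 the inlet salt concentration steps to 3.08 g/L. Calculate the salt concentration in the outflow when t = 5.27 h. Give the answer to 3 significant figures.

Transient balance on the dissolved component: V dC/dt = Q(C_in − C).
Time constant τ = V/Q = 2.54/0.183 = 13.880 h.
Solution: C(t) = C_in + (C₀ − C_in) e^(−t/τ).
C(5.27) = 3.08 + (0.134 − 3.08)·e^(−5.27/13.880) = 3.08 + (-2.9460)·0.68407 = 1.0647 g/L.

1.06 g/L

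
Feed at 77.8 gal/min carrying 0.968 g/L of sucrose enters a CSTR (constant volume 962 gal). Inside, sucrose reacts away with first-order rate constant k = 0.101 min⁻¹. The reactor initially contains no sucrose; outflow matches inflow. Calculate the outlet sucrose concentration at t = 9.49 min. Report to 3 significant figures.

Species balance: V dC/dt = Q C_in − Q C − k V C.
dC/dt = (Q/V) C_in − (Q/V + k) C; effective rate a = Q/V + k = 0.080873 + 0.101 = 0.18187 min⁻¹.
C_ss = Q C_in/(Q + kV) = 0.43044 g/L; C(t) = C_ss + (C₀ − C_ss) e^(−a t).
C(9.49) = 0.43044 + (-0.43044)·e^(−0.18187·9.49) = 0.43044 + (-0.43044)·0.17800 = 0.35382 g/L.

0.354 g/L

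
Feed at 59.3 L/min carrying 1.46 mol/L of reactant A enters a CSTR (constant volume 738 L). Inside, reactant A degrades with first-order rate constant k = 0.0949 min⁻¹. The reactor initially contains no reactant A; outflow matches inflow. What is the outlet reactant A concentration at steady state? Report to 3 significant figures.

Species balance: V dC/dt = Q C_in − Q C − k V C.
At steady state: 0 = Q C_in − (Q + kV) C_ss, so C_ss = Q C_in/(Q + kV).
C_ss = 59.3·1.46/(59.3 + 0.0949·738) = 86.578/129.34 = 0.66940 mol/L.

0.669 mol/L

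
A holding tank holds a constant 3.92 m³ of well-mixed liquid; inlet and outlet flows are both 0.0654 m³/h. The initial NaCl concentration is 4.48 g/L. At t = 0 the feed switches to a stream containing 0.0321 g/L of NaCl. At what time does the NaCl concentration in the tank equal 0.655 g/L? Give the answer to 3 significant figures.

118 h

Species balance on the tank: V dC/dt = Q(C_in − C), so τ = V/Q = 59.939 h.
C(t) = C_in + (C₀ − C_in) e^(−t/τ). Set C = 0.655 and solve for t:
e^(−t/τ) = (C − C_in)/(C₀ − C_in) = (0.655 − 0.0321)/(4.48 − 0.0321) = 0.14004
t = −τ ln(…) = 59.939 × 1.9658 = 117.83 h.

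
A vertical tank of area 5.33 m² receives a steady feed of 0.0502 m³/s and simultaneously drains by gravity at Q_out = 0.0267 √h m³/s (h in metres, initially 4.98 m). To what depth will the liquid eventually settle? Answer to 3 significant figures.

A dh/dt = Q_in − 0.0267 √h. Steady state requires inflow = outflow:
Q_in = 0.0267 √h_ss ⇒ √h_ss = 0.0502/0.0267 = 1.8801.
h_ss = 1.8801² = 3.5350 m. (Since h₀ = 4.98 m > h_ss, the level will fall toward this value.)

3.53 m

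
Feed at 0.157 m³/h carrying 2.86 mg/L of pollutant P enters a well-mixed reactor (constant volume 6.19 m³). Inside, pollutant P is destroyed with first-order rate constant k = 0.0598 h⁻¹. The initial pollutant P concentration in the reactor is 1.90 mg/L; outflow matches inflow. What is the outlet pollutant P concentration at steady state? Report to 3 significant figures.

V dC/dt = Q(C_in − C) − k V C.
Steady state (dC/dt = 0): C_ss = Q C_in/(Q + kV) = C_in/(1 + kV/Q).
C_ss = 0.157·2.86/(0.157 + 0.0598·6.19) = 0.44902/0.52716 = 0.85177 mg/L.

0.852 mg/L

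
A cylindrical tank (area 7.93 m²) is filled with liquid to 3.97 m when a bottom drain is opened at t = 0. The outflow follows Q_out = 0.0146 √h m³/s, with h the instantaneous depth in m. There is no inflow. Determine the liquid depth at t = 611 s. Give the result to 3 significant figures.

2.04 m

A dh/dt = −Q_out = −0.0146 √h.
This is separable: 2 d(√h)/dt = −0.0146/A, so √h = √h₀ − (0.0146/(2A)) t.
√h = √3.97 − 0.0146·611/(2·7.93) = 1.9925 − 0.56246 = 1.4300.
h = 1.4300² = 2.0450 m.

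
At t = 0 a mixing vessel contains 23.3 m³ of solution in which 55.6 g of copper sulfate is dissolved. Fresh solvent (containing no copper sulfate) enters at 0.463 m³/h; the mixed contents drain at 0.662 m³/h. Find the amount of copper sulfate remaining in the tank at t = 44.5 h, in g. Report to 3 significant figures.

Total volume: dV/dt = Q_in − Q_out = -0.19900 m³/h, so V(t) = 23.3 − 0.19900 t and V(44.5) = 14.444 m³.
Solute balance: dm/dt = 0 − Q_out C = −Q_out m/V(t).
Separate: dm/m = −Q_out dt/V(t) ⇒ ln(m/m₀) = −(Q_out/(Q_in−Q_out)) ln(V/V₀).
m = m₀ (V₀/V)^(Q_out/(Q_in−Q_out)) = 55.6 × (23.3/14.444)^(-3.3266) = 11.332 g.

11.3 g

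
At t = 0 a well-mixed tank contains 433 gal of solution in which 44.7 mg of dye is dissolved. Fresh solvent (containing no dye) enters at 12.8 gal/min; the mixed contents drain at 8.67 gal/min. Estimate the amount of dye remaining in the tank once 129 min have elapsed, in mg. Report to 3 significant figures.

Let m(t) be the amount of dye. Volume: V(t) = V₀ + (Q_in − Q_out) t = 433 + 4.1300 t; V(129) = 965.77 gal.
Species balance (pure solvent in): dm/dt = −Q_out · m/V(t).
dm/m = −Q_out dt/(V₀ + 4.1300 t); integrating gives ln(m/m₀) = −(Q_out/(Q_in−Q_out)) ln(V/V₀).
m = m₀ (V₀/V)^(Q_out/(Q_in−Q_out)) = 44.7 × (433/965.77)^(2.0993) = 8.2976 mg.

8.30 mg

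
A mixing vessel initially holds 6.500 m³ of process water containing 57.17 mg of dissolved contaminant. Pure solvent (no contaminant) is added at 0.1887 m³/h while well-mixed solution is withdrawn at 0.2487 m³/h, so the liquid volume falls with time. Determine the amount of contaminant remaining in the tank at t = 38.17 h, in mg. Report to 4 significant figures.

9.445 mg

Total volume: dV/dt = Q_in − Q_out = -0.0600000 m³/h, so V(t) = 6.500 − 0.0600000 t and V(38.17) = 4.20980 m³.
Species balance (pure solvent in): dm/dt = −Q_out · m/V(t).
dm/m = −Q_out dt/(V₀ − 0.0600000 t); integrating gives ln(m/m₀) = −(Q_out/(Q_in−Q_out)) ln(V/V₀).
m = m₀ (V₀/V)^(Q_out/(Q_in−Q_out)) = 57.17 × (6.500/4.20980)^(-4.14500) = 9.44509 mg.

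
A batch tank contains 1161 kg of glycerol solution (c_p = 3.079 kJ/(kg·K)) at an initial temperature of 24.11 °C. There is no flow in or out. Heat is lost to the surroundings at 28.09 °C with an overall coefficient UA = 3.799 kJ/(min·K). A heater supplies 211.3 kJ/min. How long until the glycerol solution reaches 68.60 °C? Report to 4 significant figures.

1291 min

Lumped-capacitance energy balance: M c_p dT/dt = UA(T_amb − T) + Q̇.
τ = M c_p/UA = 940.963 min; T_ss = T_amb + Q̇/UA = 28.09 + 211.3/3.799 = 83.7099 °C.
T(t) = T_ss + (T₀ − T_ss)e^(−t/τ); set T = 68.60:
t = −τ ln[(T − T_ss)/(T₀ − T_ss)] = −940.963 · ln(0.253522) = 1291.29 min.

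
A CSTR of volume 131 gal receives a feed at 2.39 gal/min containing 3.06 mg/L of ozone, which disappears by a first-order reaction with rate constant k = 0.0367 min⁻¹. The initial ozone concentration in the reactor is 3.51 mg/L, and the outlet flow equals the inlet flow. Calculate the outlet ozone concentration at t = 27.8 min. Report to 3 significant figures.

1.56 mg/L

Accumulation = in − out − consumed: V dC/dt = Q C_in − Q C − k V C.
dC/dt = (Q/V) C_in − (Q/V + k) C; effective rate a = Q/V + k = 0.018244 + 0.0367 = 0.054944 min⁻¹.
C_ss = Q C_in/(Q + kV) = 1.0161 mg/L; C(t) = C_ss + (C₀ − C_ss) e^(−a t).
C(27.8) = 1.0161 + (2.4939)·e^(−0.054944·27.8) = 1.0161 + (2.4939)·0.21709 = 1.5575 mg/L.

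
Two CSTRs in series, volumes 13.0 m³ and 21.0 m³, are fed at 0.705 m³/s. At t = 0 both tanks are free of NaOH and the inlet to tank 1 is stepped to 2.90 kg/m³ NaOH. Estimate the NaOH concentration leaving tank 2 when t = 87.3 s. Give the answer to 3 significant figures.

Species balance on tank i: dCᵢ/dt = (Cᵢ₋₁ − Cᵢ)/τᵢ with τᵢ = Vᵢ/Q.
τ₁ = 13.0/0.705 = 18.440 s; τ₂ = 21.0/0.705 = 29.787 s.
Solving the cascade with C₁(0)=C₂(0)=0 gives C₂(t) = C_in[1 − (τ₁ e^(−t/τ₁) − τ₂ e^(−t/τ₂))/(τ₁ − τ₂)].
At t = 87.3: e^(−t/τ₁) = 0.0087882, e^(−t/τ₂) = 0.053355.
C₂ = 2.90·[1 − (18.440·0.0087882 − 29.787·0.053355)/(-11.348)] = 2.90·0.87422 = 2.5352 kg/m³.

2.54 kg/m³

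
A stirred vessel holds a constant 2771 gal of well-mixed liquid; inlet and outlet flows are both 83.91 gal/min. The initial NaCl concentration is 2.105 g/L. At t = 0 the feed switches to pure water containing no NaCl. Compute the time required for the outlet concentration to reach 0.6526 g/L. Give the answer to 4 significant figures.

Unsteady species balance (constant V, well mixed): V dC/dt = Q(C_in − C), so τ = V/Q = 33.0235 min.
C(t) = C_in + (C₀ − C_in) e^(−t/τ). Set C = 0.6526 and solve for t:
e^(−t/τ) = (C − C_in)/(C₀ − C_in) = (0.6526 − 0)/(2.105 − 0) = 0.310024
t = −τ ln(…) = 33.0235 × 1.17111 = 38.6740 min.

38.67 min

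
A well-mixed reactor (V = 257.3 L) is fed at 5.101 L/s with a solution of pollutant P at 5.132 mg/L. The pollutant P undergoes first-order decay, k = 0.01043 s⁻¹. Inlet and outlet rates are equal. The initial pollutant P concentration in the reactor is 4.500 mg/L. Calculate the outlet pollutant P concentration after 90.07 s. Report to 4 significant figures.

3.437 mg/L

Accumulation = in − out − consumed: V dC/dt = Q C_in − Q C − k V C.
dC/dt = (Q/V) C_in − (Q/V + k) C; effective rate a = Q/V + k = 0.0198251 + 0.01043 = 0.0302551 s⁻¹.
C_ss = Q C_in/(Q + kV) = 3.36282 mg/L; C(t) = C_ss + (C₀ − C_ss) e^(−a t).
C(90.07) = 3.36282 + (1.13718)·e^(−0.0302551·90.07) = 3.36282 + (1.13718)·0.0655411 = 3.43735 mg/L.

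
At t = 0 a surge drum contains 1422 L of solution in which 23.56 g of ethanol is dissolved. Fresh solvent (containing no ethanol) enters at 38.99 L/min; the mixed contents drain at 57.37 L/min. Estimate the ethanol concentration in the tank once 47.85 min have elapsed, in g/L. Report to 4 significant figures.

0.002146 g/L

Total volume: dV/dt = Q_in − Q_out = -18.3800 L/min, so V(t) = 1422 − 18.3800 t and V(47.85) = 542.517 L.
No ethanol enters, so dm/dt = −Q_out · (m/V).
dm/m = −Q_out dt/(V₀ − 18.3800 t); integrating gives ln(m/m₀) = −(Q_out/(Q_in−Q_out)) ln(V/V₀).
m = m₀ (V₀/V)^(Q_out/(Q_in−Q_out)) = 23.56 × (1422/542.517)^(-3.12133) = 1.16397 g.
C = m/V = 1.16397/542.517 = 0.00214550 g/L.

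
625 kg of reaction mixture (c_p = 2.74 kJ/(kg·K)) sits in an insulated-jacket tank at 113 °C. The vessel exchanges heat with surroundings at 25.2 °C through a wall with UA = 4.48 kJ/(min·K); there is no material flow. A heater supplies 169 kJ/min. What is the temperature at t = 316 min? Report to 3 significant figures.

Heat balance on the well-mixed liquid: M c_p dT/dt = −UA(T − T_amb) + Q̇.
dT/dt = (T_ss − T)/τ with T_ss = T_amb + Q̇/UA = 25.2 + 169/4.48 = 62.923 °C, τ = M c_p/UA = 625·2.74/4.48 = 382.25 min.
This is linear first-order; T(t) = T_ss + (T₀ − T_ss) e^(−t/τ).
T(316) = 62.923 + (50.077)·0.43750 = 84.832 °C.

84.8 °C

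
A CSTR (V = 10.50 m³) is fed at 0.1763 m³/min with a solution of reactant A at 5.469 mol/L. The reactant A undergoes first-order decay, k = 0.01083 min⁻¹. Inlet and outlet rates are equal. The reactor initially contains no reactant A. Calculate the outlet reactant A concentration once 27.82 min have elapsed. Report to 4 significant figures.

V dC/dt = Q(C_in − C) − k V C.
dC/dt = (Q/V) C_in − (Q/V + k) C; effective rate a = Q/V + k = 0.0167905 + 0.01083 = 0.0276205 min⁻¹.
C_ss = Q C_in/(Q + kV) = 3.32460 mol/L; C(t) = C_ss + (C₀ − C_ss) e^(−a t).
C(27.82) = 3.32460 + (-3.32460)·e^(−0.0276205·27.82) = 3.32460 + (-3.32460)·0.463754 = 1.78281 mol/L.

1.783 mol/L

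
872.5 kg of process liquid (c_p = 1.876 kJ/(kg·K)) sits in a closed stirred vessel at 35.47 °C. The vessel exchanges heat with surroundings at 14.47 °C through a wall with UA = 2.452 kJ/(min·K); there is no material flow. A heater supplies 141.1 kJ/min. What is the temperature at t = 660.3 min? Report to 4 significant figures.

Lumped-capacitance energy balance: M c_p dT/dt = UA(T_amb − T) + Q̇.
dT/dt = (T_ss − T)/τ with T_ss = T_amb + Q̇/UA = 14.47 + 141.1/2.452 = 72.0149 °C, τ = M c_p/UA = 872.5·1.876/2.452 = 667.541 min.
This is linear first-order; T(t) = T_ss + (T₀ − T_ss) e^(−t/τ).
T(660.3) = 72.0149 + (-36.5449)·0.371892 = 58.4241 °C.

58.42 °C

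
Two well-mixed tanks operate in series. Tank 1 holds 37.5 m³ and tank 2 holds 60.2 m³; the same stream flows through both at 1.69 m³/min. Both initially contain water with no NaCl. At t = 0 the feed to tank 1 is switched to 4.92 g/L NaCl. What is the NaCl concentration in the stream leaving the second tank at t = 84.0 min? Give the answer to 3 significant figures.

3.87 g/L

Each tank obeys Vᵢ dCᵢ/dt = Q(Cᵢ₋₁ − Cᵢ), so τᵢ = Vᵢ/Q.
τ₁ = 37.5/1.69 = 22.189 min; τ₂ = 60.2/1.69 = 35.621 min.
Tank 1: C₁ = C_in(1 − e^(−t/τ₁)). Tank 2 (τ₁ ≠ τ₂): C₂ = C_in[1 − (τ₁ e^(−t/τ₁) − τ₂ e^(−t/τ₂))/(τ₁ − τ₂)].
At t = 84.0: e^(−t/τ₁) = 0.022695, e^(−t/τ₂) = 0.094596.
C₂ = 4.92·[1 − (22.189·0.022695 − 35.621·0.094596)/(-13.432)] = 4.92·0.78663 = 3.8702 g/L.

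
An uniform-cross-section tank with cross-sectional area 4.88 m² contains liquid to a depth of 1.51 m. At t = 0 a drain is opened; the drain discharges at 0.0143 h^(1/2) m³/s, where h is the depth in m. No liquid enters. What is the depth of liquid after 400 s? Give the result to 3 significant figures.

A dh/dt = −Q_out = −0.0143 √h.
This is separable: 2 d(√h)/dt = −0.0143/A, so √h = √h₀ − (0.0143/(2A)) t.
√h = √1.51 − 0.0143·400/(2·4.88) = 1.2288 − 0.58607 = 0.64275.
h = 0.64275² = 0.41313 m.

0.413 m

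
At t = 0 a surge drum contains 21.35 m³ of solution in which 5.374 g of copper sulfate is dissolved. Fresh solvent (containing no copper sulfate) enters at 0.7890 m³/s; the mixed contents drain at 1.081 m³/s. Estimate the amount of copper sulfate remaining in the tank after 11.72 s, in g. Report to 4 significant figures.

2.815 g

Total volume: dV/dt = Q_in − Q_out = -0.292000 m³/s, so V(t) = 21.35 − 0.292000 t and V(11.72) = 17.9278 m³.
Species balance (pure solvent in): dm/dt = −Q_out · m/V(t).
dm/m = −Q_out dt/(V₀ − 0.292000 t); integrating gives ln(m/m₀) = −(Q_out/(Q_in−Q_out)) ln(V/V₀).
m = m₀ (V₀/V)^(Q_out/(Q_in−Q_out)) = 5.374 × (21.35/17.9278)^(-3.70205) = 2.81460 g.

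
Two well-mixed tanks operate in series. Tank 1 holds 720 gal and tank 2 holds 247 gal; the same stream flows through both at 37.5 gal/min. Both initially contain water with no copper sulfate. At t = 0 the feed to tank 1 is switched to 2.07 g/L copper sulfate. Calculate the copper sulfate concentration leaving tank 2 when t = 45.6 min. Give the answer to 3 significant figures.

Species balance on tank i: dCᵢ/dt = (Cᵢ₋₁ − Cᵢ)/τᵢ with τᵢ = Vᵢ/Q.
τ₁ = 720/37.5 = 19.200 min; τ₂ = 247/37.5 = 6.5867 min.
Solving the cascade with C₁(0)=C₂(0)=0 gives C₂(t) = C_in[1 − (τ₁ e^(−t/τ₁) − τ₂ e^(−t/τ₂))/(τ₁ − τ₂)].
At t = 45.6: e^(−t/τ₁) = 0.093014, e^(−t/τ₂) = 0.00098480.
C₂ = 2.07·[1 − (19.200·0.093014 − 6.5867·0.00098480)/(12.613)] = 2.07·0.85893 = 1.7780 g/L.

1.78 g/L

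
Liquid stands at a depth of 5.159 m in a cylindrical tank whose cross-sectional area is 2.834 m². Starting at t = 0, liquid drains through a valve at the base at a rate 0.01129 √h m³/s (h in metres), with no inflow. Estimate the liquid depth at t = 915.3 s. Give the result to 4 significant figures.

0.2009 m

With no inflow, A dh/dt = −0.01129 √h.
∫ h^(−1/2) dh = −(0.01129/A) ∫ dt, giving 2√h = 2√h₀ − (0.01129/A) t.
√h = √5.159 − 0.01129·915.3/(2·2.834) = 2.27134 − 1.82317 = 0.448172.
h = 0.448172² = 0.200858 m.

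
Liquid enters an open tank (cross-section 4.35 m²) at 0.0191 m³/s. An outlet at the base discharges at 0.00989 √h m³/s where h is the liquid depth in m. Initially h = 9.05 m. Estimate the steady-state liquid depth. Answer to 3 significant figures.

Level balance: A dh/dt = 0.0191 − 0.00989 √h. Setting dh/dt = 0:
Q_in = 0.00989 √h_ss ⇒ √h_ss = 0.0191/0.00989 = 1.9312.
h_ss = 1.9312² = 3.7297 m. (Since h₀ = 9.05 m > h_ss, the level will fall toward this value.)

3.73 m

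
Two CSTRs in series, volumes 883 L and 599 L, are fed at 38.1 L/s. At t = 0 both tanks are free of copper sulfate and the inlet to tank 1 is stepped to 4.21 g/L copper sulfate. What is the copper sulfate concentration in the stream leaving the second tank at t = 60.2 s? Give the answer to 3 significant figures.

Species balance on tank i: dCᵢ/dt = (Cᵢ₋₁ − Cᵢ)/τᵢ with τᵢ = Vᵢ/Q.
τ₁ = 883/38.1 = 23.176 s; τ₂ = 599/38.1 = 15.722 s.
Tank 1: C₁ = C_in(1 − e^(−t/τ₁)). Tank 2 (τ₁ ≠ τ₂): C₂ = C_in[1 − (τ₁ e^(−t/τ₁) − τ₂ e^(−t/τ₂))/(τ₁ − τ₂)].
At t = 60.2: e^(−t/τ₁) = 0.074457, e^(−t/τ₂) = 0.021730.
C₂ = 4.21·[1 − (23.176·0.074457 − 15.722·0.021730)/(7.4541)] = 4.21·0.81433 = 3.4283 g/L.

3.43 g/L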